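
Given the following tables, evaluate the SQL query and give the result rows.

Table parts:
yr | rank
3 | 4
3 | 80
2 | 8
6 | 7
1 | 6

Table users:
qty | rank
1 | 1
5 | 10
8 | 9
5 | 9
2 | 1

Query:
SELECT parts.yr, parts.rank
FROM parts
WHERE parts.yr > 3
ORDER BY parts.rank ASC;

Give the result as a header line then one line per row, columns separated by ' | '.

== RESULT ==
parts.yr | parts.rank
6 | 7

Derivation:
After WHERE (1 rows):
parts.yr | parts.rank
6 | 7
After SELECT (1 rows):
parts.yr | parts.rank
6 | 7
After ORDER BY (1 rows):
parts.yr | parts.rank
6 | 7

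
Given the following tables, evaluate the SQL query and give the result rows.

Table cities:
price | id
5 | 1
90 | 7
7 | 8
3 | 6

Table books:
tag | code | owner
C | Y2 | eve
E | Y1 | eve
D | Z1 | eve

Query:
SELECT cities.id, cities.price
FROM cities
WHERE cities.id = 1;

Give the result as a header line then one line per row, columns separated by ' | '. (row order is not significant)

After WHERE (1 rows):
cities.price | cities.id
5 | 1
After SELECT (1 rows):
cities.id | cities.price
1 | 5

== RESULT ==
cities.id | cities.price
1 | 5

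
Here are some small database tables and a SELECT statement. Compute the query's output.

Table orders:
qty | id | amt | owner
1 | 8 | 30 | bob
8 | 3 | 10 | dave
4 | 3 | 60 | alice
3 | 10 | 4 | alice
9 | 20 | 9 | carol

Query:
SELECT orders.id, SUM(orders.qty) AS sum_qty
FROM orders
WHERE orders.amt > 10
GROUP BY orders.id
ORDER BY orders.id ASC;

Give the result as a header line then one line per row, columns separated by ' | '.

== RESULT ==
orders.id | sum_qty
3 | 4
8 | 1

Derivation:
After WHERE (2 rows):
orders.qty | orders.id | orders.amt | orders.owner
1 | 8 | 30 | bob
4 | 3 | 60 | alice
After GROUP BY (2 rows):
orders.id | sum_qty
8 | 1
3 | 4
After ORDER BY (2 rows):
orders.id | sum_qty
3 | 4
8 | 1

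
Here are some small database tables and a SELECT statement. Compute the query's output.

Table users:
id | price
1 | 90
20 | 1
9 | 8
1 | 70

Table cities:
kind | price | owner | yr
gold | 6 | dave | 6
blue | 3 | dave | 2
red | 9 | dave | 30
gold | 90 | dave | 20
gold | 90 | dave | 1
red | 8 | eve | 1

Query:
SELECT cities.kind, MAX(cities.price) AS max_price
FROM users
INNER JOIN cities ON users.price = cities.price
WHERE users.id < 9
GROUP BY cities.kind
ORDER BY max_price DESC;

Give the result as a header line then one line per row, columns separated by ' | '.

== RESULT ==
cities.kind | max_price
gold | 90

Derivation:
After JOIN cities (3 rows):
users.id | users.price | cities.kind | cities.price | cities.owner | cities.yr
1 | 90 | gold | 90 | dave | 20
1 | 90 | gold | 90 | dave | 1
9 | 8 | red | 8 | eve | 1
After WHERE (2 rows):
users.id | users.price | cities.kind | cities.price | cities.owner | cities.yr
1 | 90 | gold | 90 | dave | 20
1 | 90 | gold | 90 | dave | 1
After GROUP BY (1 rows):
cities.kind | max_price
gold | 90
After ORDER BY (1 rows):
cities.kind | max_price
gold | 90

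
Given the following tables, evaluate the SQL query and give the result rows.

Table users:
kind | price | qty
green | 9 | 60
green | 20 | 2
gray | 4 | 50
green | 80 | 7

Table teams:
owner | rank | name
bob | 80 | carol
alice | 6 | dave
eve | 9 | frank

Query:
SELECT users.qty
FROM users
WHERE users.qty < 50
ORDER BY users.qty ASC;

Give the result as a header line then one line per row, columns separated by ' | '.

== RESULT ==
users.qty
2
7

Derivation:
After WHERE (2 rows):
users.kind | users.price | users.qty
green | 20 | 2
green | 80 | 7
After SELECT (2 rows):
users.qty
2
7
After ORDER BY (2 rows):
users.qty
2
7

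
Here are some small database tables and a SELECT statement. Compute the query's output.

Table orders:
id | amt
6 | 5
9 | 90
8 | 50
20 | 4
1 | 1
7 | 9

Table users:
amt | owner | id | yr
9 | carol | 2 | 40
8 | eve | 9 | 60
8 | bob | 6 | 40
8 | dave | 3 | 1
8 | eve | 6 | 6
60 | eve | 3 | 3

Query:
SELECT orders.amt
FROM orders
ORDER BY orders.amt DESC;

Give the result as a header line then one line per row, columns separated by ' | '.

After SELECT (6 rows):
orders.amt
5
90
50
4
1
9
After ORDER BY (6 rows):
orders.amt
90
50
9
5
4
1

== RESULT ==
orders.amt
90
50
9
5
4
1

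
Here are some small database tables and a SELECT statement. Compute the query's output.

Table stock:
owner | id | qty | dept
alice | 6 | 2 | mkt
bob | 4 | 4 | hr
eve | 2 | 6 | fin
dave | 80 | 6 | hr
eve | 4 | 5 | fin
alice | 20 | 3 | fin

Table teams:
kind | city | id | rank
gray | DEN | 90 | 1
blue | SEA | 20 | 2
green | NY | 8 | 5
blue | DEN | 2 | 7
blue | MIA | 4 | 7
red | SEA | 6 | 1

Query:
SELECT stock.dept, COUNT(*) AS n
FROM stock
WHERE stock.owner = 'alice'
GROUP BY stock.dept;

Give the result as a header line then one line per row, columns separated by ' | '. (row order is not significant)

== RESULT ==
stock.dept | n
mkt | 1
fin | 1

Derivation:
After WHERE (2 rows):
stock.owner | stock.id | stock.qty | stock.dept
alice | 6 | 2 | mkt
alice | 20 | 3 | fin
After GROUP BY (2 rows):
stock.dept | n
mkt | 1
fin | 1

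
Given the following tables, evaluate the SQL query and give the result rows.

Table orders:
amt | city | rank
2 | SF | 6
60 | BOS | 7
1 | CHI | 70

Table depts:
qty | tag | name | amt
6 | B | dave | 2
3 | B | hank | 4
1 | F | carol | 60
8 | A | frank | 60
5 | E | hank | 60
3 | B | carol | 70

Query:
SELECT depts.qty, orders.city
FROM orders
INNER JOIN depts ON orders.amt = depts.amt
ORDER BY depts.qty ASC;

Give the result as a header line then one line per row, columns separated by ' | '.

== RESULT ==
depts.qty | orders.city
1 | BOS
5 | BOS
6 | SF
8 | BOS

Derivation:
After JOIN depts (4 rows):
orders.amt | orders.city | orders.rank | depts.qty | depts.tag | depts.name | depts.amt
2 | SF | 6 | 6 | B | dave | 2
60 | BOS | 7 | 1 | F | carol | 60
60 | BOS | 7 | 8 | A | frank | 60
60 | BOS | 7 | 5 | E | hank | 60
After SELECT (4 rows):
depts.qty | orders.city
6 | SF
1 | BOS
8 | BOS
5 | BOS
After ORDER BY (4 rows):
depts.qty | orders.city
1 | BOS
5 | BOS
6 | SF
8 | BOS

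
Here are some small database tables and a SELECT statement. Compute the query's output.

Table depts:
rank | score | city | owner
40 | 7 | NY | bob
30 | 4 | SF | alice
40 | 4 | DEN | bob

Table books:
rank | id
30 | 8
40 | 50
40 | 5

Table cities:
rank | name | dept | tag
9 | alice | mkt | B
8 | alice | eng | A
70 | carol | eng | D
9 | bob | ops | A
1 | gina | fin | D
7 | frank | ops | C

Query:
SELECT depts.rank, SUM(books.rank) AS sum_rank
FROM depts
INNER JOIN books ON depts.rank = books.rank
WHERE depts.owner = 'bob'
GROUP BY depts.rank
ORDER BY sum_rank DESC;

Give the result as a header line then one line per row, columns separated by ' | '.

== RESULT ==
depts.rank | sum_rank
40 | 160

Derivation:
After JOIN books (5 rows):
depts.rank | depts.score | depts.city | depts.owner | books.rank | books.id
40 | 7 | NY | bob | 40 | 50
40 | 7 | NY | bob | 40 | 5
30 | 4 | SF | alice | 30 | 8
40 | 4 | DEN | bob | 40 | 50
40 | 4 | DEN | bob | 40 | 5
After WHERE (4 rows):
depts.rank | depts.score | depts.city | depts.owner | books.rank | books.id
40 | 7 | NY | bob | 40 | 50
40 | 7 | NY | bob | 40 | 5
40 | 4 | DEN | bob | 40 | 50
40 | 4 | DEN | bob | 40 | 5
After GROUP BY (1 rows):
depts.rank | sum_rank
40 | 160
After ORDER BY (1 rows):
depts.rank | sum_rank
40 | 160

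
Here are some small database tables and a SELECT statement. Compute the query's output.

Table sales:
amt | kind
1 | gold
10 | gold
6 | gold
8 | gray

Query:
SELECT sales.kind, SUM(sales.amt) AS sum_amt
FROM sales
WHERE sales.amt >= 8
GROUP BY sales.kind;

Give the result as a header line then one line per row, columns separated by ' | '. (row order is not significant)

== RESULT ==
sales.kind | sum_amt
gold | 10
gray | 8

Derivation:
After WHERE (2 rows):
sales.amt | sales.kind
10 | gold
8 | gray
After GROUP BY (2 rows):
sales.kind | sum_amt
gold | 10
gray | 8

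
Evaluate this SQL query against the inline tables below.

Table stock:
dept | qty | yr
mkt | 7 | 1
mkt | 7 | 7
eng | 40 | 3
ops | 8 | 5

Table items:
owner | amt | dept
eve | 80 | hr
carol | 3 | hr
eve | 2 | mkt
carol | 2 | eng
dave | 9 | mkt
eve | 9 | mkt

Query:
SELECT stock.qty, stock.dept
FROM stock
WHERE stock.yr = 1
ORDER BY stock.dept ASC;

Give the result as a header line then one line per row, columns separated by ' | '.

After WHERE (1 rows):
stock.dept | stock.qty | stock.yr
mkt | 7 | 1
After SELECT (1 rows):
stock.qty | stock.dept
7 | mkt
After ORDER BY (1 rows):
stock.qty | stock.dept
7 | mkt

== RESULT ==
stock.qty | stock.dept
7 | mkt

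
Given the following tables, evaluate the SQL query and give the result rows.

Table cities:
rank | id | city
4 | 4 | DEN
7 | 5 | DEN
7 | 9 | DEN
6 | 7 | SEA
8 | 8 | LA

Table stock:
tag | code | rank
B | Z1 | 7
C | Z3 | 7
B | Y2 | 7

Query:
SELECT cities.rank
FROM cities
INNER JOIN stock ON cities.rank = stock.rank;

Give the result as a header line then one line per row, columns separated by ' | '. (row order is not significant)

After JOIN stock (6 rows):
cities.rank | cities.id | cities.city | stock.tag | stock.code | stock.rank
7 | 5 | DEN | B | Z1 | 7
7 | 5 | DEN | C | Z3 | 7
7 | 5 | DEN | B | Y2 | 7
7 | 9 | DEN | B | Z1 | 7
7 | 9 | DEN | C | Z3 | 7
7 | 9 | DEN | B | Y2 | 7
After SELECT (6 rows):
cities.rank
7
7
7
7
7
7

== RESULT ==
cities.rank
7
7
7
7
7
7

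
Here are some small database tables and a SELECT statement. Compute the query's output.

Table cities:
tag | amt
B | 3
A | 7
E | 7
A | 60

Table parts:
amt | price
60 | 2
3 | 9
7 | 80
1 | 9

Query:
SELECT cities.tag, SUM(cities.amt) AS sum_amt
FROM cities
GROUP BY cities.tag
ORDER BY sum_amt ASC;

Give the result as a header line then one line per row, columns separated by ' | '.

== RESULT ==
cities.tag | sum_amt
B | 3
E | 7
A | 67

Derivation:
After GROUP BY (3 rows):
cities.tag | sum_amt
B | 3
A | 67
E | 7
After ORDER BY (3 rows):
cities.tag | sum_amt
B | 3
E | 7
A | 67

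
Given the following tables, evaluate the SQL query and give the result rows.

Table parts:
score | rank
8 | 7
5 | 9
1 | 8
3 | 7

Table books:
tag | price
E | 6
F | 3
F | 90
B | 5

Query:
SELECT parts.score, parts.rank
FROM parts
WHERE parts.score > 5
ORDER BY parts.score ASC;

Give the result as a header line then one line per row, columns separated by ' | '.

== RESULT ==
parts.score | parts.rank
8 | 7

Derivation:
After WHERE (1 rows):
parts.score | parts.rank
8 | 7
After SELECT (1 rows):
parts.score | parts.rank
8 | 7
After ORDER BY (1 rows):
parts.score | parts.rank
8 | 7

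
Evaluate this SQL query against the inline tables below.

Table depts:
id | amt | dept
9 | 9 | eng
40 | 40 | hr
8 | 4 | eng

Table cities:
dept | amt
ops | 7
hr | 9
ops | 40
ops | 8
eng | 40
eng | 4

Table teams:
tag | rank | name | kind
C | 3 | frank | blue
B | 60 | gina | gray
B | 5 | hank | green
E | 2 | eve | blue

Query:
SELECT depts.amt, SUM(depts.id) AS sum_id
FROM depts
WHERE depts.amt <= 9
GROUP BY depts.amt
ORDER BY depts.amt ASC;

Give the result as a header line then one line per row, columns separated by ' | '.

After WHERE (2 rows):
depts.id | depts.amt | depts.dept
9 | 9 | eng
8 | 4 | eng
After GROUP BY (2 rows):
depts.amt | sum_id
9 | 9
4 | 8
After ORDER BY (2 rows):
depts.amt | sum_id
4 | 8
9 | 9

== RESULT ==
depts.amt | sum_id
4 | 8
9 | 9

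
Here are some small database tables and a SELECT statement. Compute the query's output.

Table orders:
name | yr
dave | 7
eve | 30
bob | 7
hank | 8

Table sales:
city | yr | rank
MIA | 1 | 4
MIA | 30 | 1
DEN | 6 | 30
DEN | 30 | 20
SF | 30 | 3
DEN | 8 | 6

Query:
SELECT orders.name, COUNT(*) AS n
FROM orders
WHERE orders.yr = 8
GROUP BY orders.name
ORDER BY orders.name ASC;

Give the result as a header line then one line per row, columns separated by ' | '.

== RESULT ==
orders.name | n
hank | 1

Derivation:
After WHERE (1 rows):
orders.name | orders.yr
hank | 8
After GROUP BY (1 rows):
orders.name | n
hank | 1
After ORDER BY (1 rows):
orders.name | n
hank | 1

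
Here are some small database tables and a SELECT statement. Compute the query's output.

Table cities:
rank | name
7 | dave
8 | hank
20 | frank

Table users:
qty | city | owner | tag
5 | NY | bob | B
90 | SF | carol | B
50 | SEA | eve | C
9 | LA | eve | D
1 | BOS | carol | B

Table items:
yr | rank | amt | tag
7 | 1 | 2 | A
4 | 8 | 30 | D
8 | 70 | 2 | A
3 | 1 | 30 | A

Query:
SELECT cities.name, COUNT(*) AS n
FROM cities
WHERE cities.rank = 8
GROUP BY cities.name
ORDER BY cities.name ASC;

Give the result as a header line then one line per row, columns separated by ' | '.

After WHERE (1 rows):
cities.rank | cities.name
8 | hank
After GROUP BY (1 rows):
cities.name | n
hank | 1
After ORDER BY (1 rows):
cities.name | n
hank | 1

== RESULT ==
cities.name | n
hank | 1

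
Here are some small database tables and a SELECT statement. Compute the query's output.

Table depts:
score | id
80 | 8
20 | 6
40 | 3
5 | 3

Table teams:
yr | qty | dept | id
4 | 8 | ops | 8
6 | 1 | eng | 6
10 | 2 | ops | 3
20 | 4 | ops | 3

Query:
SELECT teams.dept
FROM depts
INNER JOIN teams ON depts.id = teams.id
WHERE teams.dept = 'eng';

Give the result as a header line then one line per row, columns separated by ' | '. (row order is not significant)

After JOIN teams (6 rows):
depts.score | depts.id | teams.yr | teams.qty | teams.dept | teams.id
80 | 8 | 4 | 8 | ops | 8
20 | 6 | 6 | 1 | eng | 6
40 | 3 | 10 | 2 | ops | 3
40 | 3 | 20 | 4 | ops | 3
5 | 3 | 10 | 2 | ops | 3
5 | 3 | 20 | 4 | ops | 3
After WHERE (1 rows):
depts.score | depts.id | teams.yr | teams.qty | teams.dept | teams.id
20 | 6 | 6 | 1 | eng | 6
After SELECT (1 rows):
teams.dept
eng

== RESULT ==
teams.dept
eng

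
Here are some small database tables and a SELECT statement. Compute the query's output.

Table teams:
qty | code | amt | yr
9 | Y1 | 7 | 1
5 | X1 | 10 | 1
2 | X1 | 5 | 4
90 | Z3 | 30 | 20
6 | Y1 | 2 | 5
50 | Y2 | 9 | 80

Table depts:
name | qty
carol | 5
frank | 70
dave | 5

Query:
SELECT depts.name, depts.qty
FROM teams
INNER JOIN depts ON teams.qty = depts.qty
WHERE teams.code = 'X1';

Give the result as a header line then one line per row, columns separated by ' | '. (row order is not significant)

== RESULT ==
depts.name | depts.qty
carol | 5
dave | 5

Derivation:
After JOIN depts (2 rows):
teams.qty | teams.code | teams.amt | teams.yr | depts.name | depts.qty
5 | X1 | 10 | 1 | carol | 5
5 | X1 | 10 | 1 | dave | 5
After WHERE (2 rows):
teams.qty | teams.code | teams.amt | teams.yr | depts.name | depts.qty
5 | X1 | 10 | 1 | carol | 5
5 | X1 | 10 | 1 | dave | 5
After SELECT (2 rows):
depts.name | depts.qty
carol | 5
dave | 5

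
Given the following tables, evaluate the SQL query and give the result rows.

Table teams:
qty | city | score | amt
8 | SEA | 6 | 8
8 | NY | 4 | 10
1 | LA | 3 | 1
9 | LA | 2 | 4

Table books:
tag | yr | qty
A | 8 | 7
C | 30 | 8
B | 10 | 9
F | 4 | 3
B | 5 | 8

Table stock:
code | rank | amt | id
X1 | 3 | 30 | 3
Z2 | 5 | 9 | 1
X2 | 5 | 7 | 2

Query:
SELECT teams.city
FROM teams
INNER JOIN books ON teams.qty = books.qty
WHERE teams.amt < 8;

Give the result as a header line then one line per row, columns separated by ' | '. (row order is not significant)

After JOIN books (5 rows):
teams.qty | teams.city | teams.score | teams.amt | books.tag | books.yr | books.qty
8 | SEA | 6 | 8 | C | 30 | 8
8 | SEA | 6 | 8 | B | 5 | 8
8 | NY | 4 | 10 | C | 30 | 8
8 | NY | 4 | 10 | B | 5 | 8
9 | LA | 2 | 4 | B | 10 | 9
After WHERE (1 rows):
teams.qty | teams.city | teams.score | teams.amt | books.tag | books.yr | books.qty
9 | LA | 2 | 4 | B | 10 | 9
After SELECT (1 rows):
teams.city
LA

== RESULT ==
teams.city
LA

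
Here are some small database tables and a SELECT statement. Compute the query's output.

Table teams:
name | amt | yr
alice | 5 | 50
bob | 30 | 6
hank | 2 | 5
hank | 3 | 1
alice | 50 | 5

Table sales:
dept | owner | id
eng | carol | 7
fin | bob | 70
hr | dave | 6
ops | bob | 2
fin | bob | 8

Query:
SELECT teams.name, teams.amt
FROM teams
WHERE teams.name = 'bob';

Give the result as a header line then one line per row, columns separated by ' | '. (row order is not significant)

After WHERE (1 rows):
teams.name | teams.amt | teams.yr
bob | 30 | 6
After SELECT (1 rows):
teams.name | teams.amt
bob | 30

== RESULT ==
teams.name | teams.amt
bob | 30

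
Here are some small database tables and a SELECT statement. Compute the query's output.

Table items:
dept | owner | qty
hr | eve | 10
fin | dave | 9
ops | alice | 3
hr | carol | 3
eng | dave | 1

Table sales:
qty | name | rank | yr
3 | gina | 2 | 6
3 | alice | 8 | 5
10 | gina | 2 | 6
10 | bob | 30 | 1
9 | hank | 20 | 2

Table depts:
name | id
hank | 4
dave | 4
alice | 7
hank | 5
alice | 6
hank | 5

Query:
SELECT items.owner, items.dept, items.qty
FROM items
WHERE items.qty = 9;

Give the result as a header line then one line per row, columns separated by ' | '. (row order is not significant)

After WHERE (1 rows):
items.dept | items.owner | items.qty
fin | dave | 9
After SELECT (1 rows):
items.owner | items.dept | items.qty
dave | fin | 9

== RESULT ==
items.owner | items.dept | items.qty
dave | fin | 9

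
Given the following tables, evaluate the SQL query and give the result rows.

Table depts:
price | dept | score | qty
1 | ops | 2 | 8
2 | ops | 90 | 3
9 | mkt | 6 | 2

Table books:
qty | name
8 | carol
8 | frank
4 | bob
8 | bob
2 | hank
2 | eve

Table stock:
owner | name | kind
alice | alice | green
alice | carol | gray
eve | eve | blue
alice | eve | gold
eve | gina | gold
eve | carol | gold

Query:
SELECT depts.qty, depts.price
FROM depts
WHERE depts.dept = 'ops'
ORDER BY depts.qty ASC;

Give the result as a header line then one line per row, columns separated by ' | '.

After WHERE (2 rows):
depts.price | depts.dept | depts.score | depts.qty
1 | ops | 2 | 8
2 | ops | 90 | 3
After SELECT (2 rows):
depts.qty | depts.price
8 | 1
3 | 2
After ORDER BY (2 rows):
depts.qty | depts.price
3 | 2
8 | 1

== RESULT ==
depts.qty | depts.price
3 | 2
8 | 1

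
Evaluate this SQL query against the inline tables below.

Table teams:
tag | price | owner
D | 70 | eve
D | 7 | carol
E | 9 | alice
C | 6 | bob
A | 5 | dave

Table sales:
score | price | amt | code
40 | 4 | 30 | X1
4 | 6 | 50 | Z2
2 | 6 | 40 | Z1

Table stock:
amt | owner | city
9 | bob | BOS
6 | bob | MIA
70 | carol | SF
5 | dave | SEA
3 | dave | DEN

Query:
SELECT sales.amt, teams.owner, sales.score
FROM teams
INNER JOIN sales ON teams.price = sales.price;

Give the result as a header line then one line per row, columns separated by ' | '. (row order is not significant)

== RESULT ==
sales.amt | teams.owner | sales.score
50 | bob | 4
40 | bob | 2

Derivation:
After JOIN sales (2 rows):
teams.tag | teams.price | teams.owner | sales.score | sales.price | sales.amt | sales.code
C | 6 | bob | 4 | 6 | 50 | Z2
C | 6 | bob | 2 | 6 | 40 | Z1
After SELECT (2 rows):
sales.amt | teams.owner | sales.score
50 | bob | 4
40 | bob | 2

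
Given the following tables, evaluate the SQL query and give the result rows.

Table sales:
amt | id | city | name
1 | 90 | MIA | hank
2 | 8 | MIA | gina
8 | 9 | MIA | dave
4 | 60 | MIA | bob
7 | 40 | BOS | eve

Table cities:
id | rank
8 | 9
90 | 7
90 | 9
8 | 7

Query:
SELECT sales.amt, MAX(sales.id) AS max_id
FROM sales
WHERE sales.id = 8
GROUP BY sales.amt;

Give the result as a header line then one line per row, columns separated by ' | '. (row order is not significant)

After WHERE (1 rows):
sales.amt | sales.id | sales.city | sales.name
2 | 8 | MIA | gina
After GROUP BY (1 rows):
sales.amt | max_id
2 | 8

== RESULT ==
sales.amt | max_id
2 | 8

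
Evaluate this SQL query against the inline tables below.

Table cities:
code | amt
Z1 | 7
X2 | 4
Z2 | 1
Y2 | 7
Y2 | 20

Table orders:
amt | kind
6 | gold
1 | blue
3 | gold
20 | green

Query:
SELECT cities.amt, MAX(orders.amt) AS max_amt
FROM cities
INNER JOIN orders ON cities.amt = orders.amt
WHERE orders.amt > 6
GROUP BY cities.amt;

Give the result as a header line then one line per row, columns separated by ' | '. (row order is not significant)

After JOIN orders (2 rows):
cities.code | cities.amt | orders.amt | orders.kind
Z2 | 1 | 1 | blue
Y2 | 20 | 20 | green
After WHERE (1 rows):
cities.code | cities.amt | orders.amt | orders.kind
Y2 | 20 | 20 | green
After GROUP BY (1 rows):
cities.amt | max_amt
20 | 20

== RESULT ==
cities.amt | max_amt
20 | 20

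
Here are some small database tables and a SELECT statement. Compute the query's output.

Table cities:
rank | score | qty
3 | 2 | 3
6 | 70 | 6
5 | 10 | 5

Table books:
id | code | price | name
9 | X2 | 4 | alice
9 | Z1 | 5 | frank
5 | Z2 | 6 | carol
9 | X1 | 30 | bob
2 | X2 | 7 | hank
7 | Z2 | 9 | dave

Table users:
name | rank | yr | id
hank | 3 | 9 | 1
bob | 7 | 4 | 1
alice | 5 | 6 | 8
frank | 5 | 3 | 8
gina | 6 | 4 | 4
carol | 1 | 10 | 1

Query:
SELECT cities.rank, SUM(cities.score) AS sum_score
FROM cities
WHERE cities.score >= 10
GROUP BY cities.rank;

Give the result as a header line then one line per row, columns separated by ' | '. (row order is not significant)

== RESULT ==
cities.rank | sum_score
6 | 70
5 | 10

Derivation:
After WHERE (2 rows):
cities.rank | cities.score | cities.qty
6 | 70 | 6
5 | 10 | 5
After GROUP BY (2 rows):
cities.rank | sum_score
6 | 70
5 | 10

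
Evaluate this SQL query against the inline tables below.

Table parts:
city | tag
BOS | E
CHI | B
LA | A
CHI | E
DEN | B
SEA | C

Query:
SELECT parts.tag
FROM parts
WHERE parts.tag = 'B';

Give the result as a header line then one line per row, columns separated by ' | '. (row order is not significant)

After WHERE (2 rows):
parts.city | parts.tag
CHI | B
DEN | B
After SELECT (2 rows):
parts.tag
B
B

== RESULT ==
parts.tag
B
B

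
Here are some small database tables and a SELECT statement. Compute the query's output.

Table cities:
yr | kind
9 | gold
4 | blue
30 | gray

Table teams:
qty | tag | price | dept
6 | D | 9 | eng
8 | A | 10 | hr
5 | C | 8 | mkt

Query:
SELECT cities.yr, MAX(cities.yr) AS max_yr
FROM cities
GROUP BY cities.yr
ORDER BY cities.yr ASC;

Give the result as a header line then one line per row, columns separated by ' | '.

After GROUP BY (3 rows):
cities.yr | max_yr
9 | 9
4 | 4
30 | 30
After ORDER BY (3 rows):
cities.yr | max_yr
4 | 4
9 | 9
30 | 30

== RESULT ==
cities.yr | max_yr
4 | 4
9 | 9
30 | 30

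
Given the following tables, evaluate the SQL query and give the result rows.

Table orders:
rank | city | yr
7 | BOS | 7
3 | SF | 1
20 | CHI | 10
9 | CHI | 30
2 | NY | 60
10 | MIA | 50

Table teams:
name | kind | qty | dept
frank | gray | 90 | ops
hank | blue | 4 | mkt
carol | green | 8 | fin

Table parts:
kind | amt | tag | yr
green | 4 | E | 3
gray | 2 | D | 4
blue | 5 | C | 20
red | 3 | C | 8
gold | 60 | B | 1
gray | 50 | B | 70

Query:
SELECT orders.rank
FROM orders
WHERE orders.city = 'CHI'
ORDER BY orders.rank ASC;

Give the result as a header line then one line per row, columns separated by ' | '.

== RESULT ==
orders.rank
9
20

Derivation:
After WHERE (2 rows):
orders.rank | orders.city | orders.yr
20 | CHI | 10
9 | CHI | 30
After SELECT (2 rows):
orders.rank
20
9
After ORDER BY (2 rows):
orders.rank
9
20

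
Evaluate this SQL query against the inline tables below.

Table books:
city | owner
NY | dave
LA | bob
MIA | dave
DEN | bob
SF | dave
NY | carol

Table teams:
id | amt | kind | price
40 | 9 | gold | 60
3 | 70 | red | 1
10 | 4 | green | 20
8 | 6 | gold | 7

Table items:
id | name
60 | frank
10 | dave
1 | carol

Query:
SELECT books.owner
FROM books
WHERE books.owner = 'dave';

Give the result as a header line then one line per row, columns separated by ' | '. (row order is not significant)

After WHERE (3 rows):
books.city | books.owner
NY | dave
MIA | dave
SF | dave
After SELECT (3 rows):
books.owner
dave
dave
dave

== RESULT ==
books.owner
dave
dave
dave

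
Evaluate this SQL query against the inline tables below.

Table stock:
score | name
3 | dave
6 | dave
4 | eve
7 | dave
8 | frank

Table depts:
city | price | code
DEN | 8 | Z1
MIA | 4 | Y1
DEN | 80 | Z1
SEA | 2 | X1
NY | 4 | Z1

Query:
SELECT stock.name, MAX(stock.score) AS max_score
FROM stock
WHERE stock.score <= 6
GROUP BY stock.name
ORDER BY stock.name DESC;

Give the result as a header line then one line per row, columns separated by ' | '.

== RESULT ==
stock.name | max_score
eve | 4
dave | 6

Derivation:
After WHERE (3 rows):
stock.score | stock.name
3 | dave
6 | dave
4 | eve
After GROUP BY (2 rows):
stock.name | max_score
dave | 6
eve | 4
After ORDER BY (2 rows):
stock.name | max_score
eve | 4
dave | 6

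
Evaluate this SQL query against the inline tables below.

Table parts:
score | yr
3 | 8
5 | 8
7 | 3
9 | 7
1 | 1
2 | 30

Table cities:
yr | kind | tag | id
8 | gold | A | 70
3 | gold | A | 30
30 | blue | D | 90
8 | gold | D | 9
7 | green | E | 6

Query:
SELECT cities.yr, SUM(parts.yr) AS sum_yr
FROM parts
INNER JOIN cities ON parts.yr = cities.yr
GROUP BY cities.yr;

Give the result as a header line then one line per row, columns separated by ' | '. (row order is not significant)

After JOIN cities (7 rows):
parts.score | parts.yr | cities.yr | cities.kind | cities.tag | cities.id
3 | 8 | 8 | gold | A | 70
3 | 8 | 8 | gold | D | 9
5 | 8 | 8 | gold | A | 70
5 | 8 | 8 | gold | D | 9
7 | 3 | 3 | gold | A | 30
9 | 7 | 7 | green | E | 6
2 | 30 | 30 | blue | D | 90
After GROUP BY (4 rows):
cities.yr | sum_yr
8 | 32
3 | 3
7 | 7
30 | 30

== RESULT ==
cities.yr | sum_yr
8 | 32
3 | 3
7 | 7
30 | 30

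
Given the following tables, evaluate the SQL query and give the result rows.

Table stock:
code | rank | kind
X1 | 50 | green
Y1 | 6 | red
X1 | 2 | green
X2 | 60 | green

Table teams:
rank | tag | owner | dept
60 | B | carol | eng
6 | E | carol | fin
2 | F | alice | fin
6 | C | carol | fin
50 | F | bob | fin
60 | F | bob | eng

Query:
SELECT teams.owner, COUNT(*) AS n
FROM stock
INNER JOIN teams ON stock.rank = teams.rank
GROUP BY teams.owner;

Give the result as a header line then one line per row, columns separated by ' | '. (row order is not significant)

== RESULT ==
teams.owner | n
bob | 2
carol | 3
alice | 1

Derivation:
After JOIN teams (6 rows):
stock.code | stock.rank | stock.kind | teams.rank | teams.tag | teams.owner | teams.dept
X1 | 50 | green | 50 | F | bob | fin
Y1 | 6 | red | 6 | E | carol | fin
Y1 | 6 | red | 6 | C | carol | fin
X1 | 2 | green | 2 | F | alice | fin
X2 | 60 | green | 60 | B | carol | eng
X2 | 60 | green | 60 | F | bob | eng
After GROUP BY (3 rows):
teams.owner | n
bob | 2
carol | 3
alice | 1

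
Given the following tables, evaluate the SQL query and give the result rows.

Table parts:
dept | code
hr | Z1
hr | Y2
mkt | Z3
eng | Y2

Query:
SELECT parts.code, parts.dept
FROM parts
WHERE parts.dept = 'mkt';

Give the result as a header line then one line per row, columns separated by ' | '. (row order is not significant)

After WHERE (1 rows):
parts.dept | parts.code
mkt | Z3
After SELECT (1 rows):
parts.code | parts.dept
Z3 | mkt

== RESULT ==
parts.code | parts.dept
Z3 | mkt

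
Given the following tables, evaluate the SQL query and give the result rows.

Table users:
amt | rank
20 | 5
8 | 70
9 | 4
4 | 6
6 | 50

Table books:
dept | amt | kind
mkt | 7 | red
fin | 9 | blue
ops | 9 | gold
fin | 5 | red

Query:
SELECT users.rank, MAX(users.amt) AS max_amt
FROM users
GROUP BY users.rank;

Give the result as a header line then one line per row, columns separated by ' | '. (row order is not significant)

== RESULT ==
users.rank | max_amt
5 | 20
70 | 8
4 | 9
6 | 4
50 | 6

Derivation:
After GROUP BY (5 rows):
users.rank | max_amt
5 | 20
70 | 8
4 | 9
6 | 4
50 | 6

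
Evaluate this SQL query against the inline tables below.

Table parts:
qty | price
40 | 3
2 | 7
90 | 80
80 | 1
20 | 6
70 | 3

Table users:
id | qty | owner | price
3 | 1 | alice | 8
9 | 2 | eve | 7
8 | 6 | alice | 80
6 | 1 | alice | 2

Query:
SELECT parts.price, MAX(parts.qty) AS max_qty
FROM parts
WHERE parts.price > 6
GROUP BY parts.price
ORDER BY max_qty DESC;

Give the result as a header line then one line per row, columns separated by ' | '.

== RESULT ==
parts.price | max_qty
80 | 90
7 | 2

Derivation:
After WHERE (2 rows):
parts.qty | parts.price
2 | 7
90 | 80
After GROUP BY (2 rows):
parts.price | max_qty
7 | 2
80 | 90
After ORDER BY (2 rows):
parts.price | max_qty
80 | 90
7 | 2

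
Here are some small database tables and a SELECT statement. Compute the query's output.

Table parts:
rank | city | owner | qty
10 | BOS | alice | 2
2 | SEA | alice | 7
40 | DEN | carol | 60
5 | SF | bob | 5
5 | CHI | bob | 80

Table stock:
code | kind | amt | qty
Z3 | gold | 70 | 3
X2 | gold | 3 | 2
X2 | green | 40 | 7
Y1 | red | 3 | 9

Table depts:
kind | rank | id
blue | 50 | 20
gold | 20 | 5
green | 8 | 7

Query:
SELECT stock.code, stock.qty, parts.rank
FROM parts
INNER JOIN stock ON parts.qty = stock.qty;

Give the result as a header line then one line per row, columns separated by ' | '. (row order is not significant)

After JOIN stock (2 rows):
parts.rank | parts.city | parts.owner | parts.qty | stock.code | stock.kind | stock.amt | stock.qty
10 | BOS | alice | 2 | X2 | gold | 3 | 2
2 | SEA | alice | 7 | X2 | green | 40 | 7
After SELECT (2 rows):
stock.code | stock.qty | parts.rank
X2 | 2 | 10
X2 | 7 | 2

== RESULT ==
stock.code | stock.qty | parts.rank
X2 | 2 | 10
X2 | 7 | 2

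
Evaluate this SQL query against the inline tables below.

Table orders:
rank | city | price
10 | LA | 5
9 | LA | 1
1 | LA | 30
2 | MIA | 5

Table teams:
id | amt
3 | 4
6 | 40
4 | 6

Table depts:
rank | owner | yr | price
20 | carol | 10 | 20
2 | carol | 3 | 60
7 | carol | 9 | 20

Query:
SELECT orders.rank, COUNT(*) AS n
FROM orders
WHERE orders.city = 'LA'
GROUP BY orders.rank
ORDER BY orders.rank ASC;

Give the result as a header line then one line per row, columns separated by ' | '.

== RESULT ==
orders.rank | n
1 | 1
9 | 1
10 | 1

Derivation:
After WHERE (3 rows):
orders.rank | orders.city | orders.price
10 | LA | 5
9 | LA | 1
1 | LA | 30
After GROUP BY (3 rows):
orders.rank | n
10 | 1
9 | 1
1 | 1
After ORDER BY (3 rows):
orders.rank | n
1 | 1
9 | 1
10 | 1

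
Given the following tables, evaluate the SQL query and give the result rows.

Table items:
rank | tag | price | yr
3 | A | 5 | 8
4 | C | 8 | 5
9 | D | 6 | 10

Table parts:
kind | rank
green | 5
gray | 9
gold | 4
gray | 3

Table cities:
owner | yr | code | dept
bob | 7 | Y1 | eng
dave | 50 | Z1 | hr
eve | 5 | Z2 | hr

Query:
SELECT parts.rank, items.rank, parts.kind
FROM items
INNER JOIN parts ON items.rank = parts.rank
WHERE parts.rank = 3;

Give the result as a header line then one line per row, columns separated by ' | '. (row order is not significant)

After JOIN parts (3 rows):
items.rank | items.tag | items.price | items.yr | parts.kind | parts.rank
3 | A | 5 | 8 | gray | 3
4 | C | 8 | 5 | gold | 4
9 | D | 6 | 10 | gray | 9
After WHERE (1 rows):
items.rank | items.tag | items.price | items.yr | parts.kind | parts.rank
3 | A | 5 | 8 | gray | 3
After SELECT (1 rows):
parts.rank | items.rank | parts.kind
3 | 3 | gray

== RESULT ==
parts.rank | items.rank | parts.kind
3 | 3 | gray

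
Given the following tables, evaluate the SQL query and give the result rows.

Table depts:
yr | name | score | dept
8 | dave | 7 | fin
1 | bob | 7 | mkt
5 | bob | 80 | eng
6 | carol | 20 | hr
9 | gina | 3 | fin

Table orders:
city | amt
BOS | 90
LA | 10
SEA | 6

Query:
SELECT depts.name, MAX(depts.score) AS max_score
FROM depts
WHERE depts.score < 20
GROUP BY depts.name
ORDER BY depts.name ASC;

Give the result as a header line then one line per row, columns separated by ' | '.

After WHERE (3 rows):
depts.yr | depts.name | depts.score | depts.dept
8 | dave | 7 | fin
1 | bob | 7 | mkt
9 | gina | 3 | fin
After GROUP BY (3 rows):
depts.name | max_score
dave | 7
bob | 7
gina | 3
After ORDER BY (3 rows):
depts.name | max_score
bob | 7
dave | 7
gina | 3

== RESULT ==
depts.name | max_score
bob | 7
dave | 7
gina | 3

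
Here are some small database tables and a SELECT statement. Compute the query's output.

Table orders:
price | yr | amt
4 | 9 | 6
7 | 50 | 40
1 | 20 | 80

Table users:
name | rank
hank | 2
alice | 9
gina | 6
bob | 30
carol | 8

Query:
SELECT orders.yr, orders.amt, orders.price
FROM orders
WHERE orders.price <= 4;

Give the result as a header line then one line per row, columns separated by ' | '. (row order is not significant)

== RESULT ==
orders.yr | orders.amt | orders.price
9 | 6 | 4
20 | 80 | 1

Derivation:
After WHERE (2 rows):
orders.price | orders.yr | orders.amt
4 | 9 | 6
1 | 20 | 80
After SELECT (2 rows):
orders.yr | orders.amt | orders.price
9 | 6 | 4
20 | 80 | 1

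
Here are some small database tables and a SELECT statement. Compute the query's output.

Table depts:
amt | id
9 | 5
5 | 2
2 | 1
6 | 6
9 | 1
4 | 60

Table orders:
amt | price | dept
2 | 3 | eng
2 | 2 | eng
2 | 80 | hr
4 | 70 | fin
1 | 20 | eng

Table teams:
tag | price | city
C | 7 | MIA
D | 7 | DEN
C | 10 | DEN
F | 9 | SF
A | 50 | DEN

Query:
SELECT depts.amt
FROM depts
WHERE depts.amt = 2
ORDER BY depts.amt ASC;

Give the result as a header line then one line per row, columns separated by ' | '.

After WHERE (1 rows):
depts.amt | depts.id
2 | 1
After SELECT (1 rows):
depts.amt
2
After ORDER BY (1 rows):
depts.amt
2

== RESULT ==
depts.amt
2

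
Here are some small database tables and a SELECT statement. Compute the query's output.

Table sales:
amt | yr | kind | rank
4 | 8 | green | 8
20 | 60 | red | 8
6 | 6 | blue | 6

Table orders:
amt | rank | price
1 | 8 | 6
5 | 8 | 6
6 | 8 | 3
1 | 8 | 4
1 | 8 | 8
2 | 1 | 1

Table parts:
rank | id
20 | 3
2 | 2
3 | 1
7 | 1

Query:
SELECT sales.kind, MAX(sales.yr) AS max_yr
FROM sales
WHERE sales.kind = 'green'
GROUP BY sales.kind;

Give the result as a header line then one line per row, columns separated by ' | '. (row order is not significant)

After WHERE (1 rows):
sales.amt | sales.yr | sales.kind | sales.rank
4 | 8 | green | 8
After GROUP BY (1 rows):
sales.kind | max_yr
green | 8

== RESULT ==
sales.kind | max_yr
green | 8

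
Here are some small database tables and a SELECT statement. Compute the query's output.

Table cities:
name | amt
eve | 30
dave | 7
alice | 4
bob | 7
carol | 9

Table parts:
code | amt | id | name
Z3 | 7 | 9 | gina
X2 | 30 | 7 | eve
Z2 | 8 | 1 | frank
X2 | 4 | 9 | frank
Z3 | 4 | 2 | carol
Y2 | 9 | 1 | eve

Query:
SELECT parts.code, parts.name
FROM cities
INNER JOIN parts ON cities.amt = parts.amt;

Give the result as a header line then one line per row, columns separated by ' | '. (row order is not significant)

After JOIN parts (6 rows):
cities.name | cities.amt | parts.code | parts.amt | parts.id | parts.name
eve | 30 | X2 | 30 | 7 | eve
dave | 7 | Z3 | 7 | 9 | gina
alice | 4 | X2 | 4 | 9 | frank
alice | 4 | Z3 | 4 | 2 | carol
bob | 7 | Z3 | 7 | 9 | gina
carol | 9 | Y2 | 9 | 1 | eve
After SELECT (6 rows):
parts.code | parts.name
X2 | eve
Z3 | gina
X2 | frank
Z3 | carol
Z3 | gina
Y2 | eve

== RESULT ==
parts.code | parts.name
X2 | eve
Z3 | gina
X2 | frank
Z3 | carol
Z3 | gina
Y2 | eve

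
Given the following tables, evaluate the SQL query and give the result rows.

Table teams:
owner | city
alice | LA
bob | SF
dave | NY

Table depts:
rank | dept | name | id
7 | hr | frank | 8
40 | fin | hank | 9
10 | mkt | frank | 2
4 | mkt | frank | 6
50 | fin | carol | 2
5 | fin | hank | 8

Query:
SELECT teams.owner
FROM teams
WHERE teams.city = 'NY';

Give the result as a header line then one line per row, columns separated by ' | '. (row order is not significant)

== RESULT ==
teams.owner
dave

Derivation:
After WHERE (1 rows):
teams.owner | teams.city
dave | NY
After SELECT (1 rows):
teams.owner
dave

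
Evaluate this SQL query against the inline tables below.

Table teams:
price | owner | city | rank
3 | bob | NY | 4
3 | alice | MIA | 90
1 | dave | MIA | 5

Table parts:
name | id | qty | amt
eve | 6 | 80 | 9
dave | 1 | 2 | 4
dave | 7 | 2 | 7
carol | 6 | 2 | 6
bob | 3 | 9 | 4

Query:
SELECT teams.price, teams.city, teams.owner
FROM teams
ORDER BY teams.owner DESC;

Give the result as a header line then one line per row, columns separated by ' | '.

== RESULT ==
teams.price | teams.city | teams.owner
1 | MIA | dave
3 | NY | bob
3 | MIA | alice

Derivation:
After SELECT (3 rows):
teams.price | teams.city | teams.owner
3 | NY | bob
3 | MIA | alice
1 | MIA | dave
After ORDER BY (3 rows):
teams.price | teams.city | teams.owner
1 | MIA | dave
3 | NY | bob
3 | MIA | alice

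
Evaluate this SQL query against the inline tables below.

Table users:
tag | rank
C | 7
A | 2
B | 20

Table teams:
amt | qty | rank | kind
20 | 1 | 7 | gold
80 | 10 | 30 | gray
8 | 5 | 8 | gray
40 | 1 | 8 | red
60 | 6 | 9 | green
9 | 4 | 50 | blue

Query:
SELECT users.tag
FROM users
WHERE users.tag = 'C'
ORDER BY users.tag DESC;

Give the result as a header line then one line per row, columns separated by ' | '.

== RESULT ==
users.tag
C

Derivation:
After WHERE (1 rows):
users.tag | users.rank
C | 7
After SELECT (1 rows):
users.tag
C
After ORDER BY (1 rows):
users.tag
C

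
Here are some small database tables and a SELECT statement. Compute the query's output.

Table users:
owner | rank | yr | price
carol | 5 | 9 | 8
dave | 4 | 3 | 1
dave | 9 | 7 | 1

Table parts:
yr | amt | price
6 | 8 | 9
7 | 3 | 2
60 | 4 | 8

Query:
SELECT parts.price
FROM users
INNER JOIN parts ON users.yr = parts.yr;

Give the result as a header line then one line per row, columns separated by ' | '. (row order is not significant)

After JOIN parts (1 rows):
users.owner | users.rank | users.yr | users.price | parts.yr | parts.amt | parts.price
dave | 9 | 7 | 1 | 7 | 3 | 2
After SELECT (1 rows):
parts.price
2

== RESULT ==
parts.price
2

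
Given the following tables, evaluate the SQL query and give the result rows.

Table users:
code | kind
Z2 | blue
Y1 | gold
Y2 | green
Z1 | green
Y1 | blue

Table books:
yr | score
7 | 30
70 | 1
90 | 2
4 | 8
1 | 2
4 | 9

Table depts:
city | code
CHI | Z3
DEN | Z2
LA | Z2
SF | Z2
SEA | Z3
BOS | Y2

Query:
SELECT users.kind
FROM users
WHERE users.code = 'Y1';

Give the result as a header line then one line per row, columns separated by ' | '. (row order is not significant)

After WHERE (2 rows):
users.code | users.kind
Y1 | gold
Y1 | blue
After SELECT (2 rows):
users.kind
gold
blue

== RESULT ==
users.kind
gold
blue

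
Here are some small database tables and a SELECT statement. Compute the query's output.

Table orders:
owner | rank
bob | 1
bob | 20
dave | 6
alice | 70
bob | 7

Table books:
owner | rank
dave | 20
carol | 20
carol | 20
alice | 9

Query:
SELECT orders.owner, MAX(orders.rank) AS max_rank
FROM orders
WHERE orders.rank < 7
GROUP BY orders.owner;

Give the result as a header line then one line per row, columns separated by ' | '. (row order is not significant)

== RESULT ==
orders.owner | max_rank
bob | 1
dave | 6

Derivation:
After WHERE (2 rows):
orders.owner | orders.rank
bob | 1
dave | 6
After GROUP BY (2 rows):
orders.owner | max_rank
bob | 1
dave | 6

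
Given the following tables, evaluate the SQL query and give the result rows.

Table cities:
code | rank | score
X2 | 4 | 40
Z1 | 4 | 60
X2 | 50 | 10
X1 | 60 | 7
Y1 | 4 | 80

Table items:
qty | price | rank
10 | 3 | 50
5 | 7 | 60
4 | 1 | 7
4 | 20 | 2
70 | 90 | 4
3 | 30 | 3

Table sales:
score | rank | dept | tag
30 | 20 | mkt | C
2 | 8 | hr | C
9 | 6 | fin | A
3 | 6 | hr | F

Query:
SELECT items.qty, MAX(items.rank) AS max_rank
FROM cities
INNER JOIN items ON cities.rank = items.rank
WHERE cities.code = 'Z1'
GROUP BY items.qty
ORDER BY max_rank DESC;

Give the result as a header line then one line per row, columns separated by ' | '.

== RESULT ==
items.qty | max_rank
70 | 4

Derivation:
After JOIN items (5 rows):
cities.code | cities.rank | cities.score | items.qty | items.price | items.rank
X2 | 4 | 40 | 70 | 90 | 4
Z1 | 4 | 60 | 70 | 90 | 4
X2 | 50 | 10 | 10 | 3 | 50
X1 | 60 | 7 | 5 | 7 | 60
Y1 | 4 | 80 | 70 | 90 | 4
After WHERE (1 rows):
cities.code | cities.rank | cities.score | items.qty | items.price | items.rank
Z1 | 4 | 60 | 70 | 90 | 4
After GROUP BY (1 rows):
items.qty | max_rank
70 | 4
After ORDER BY (1 rows):
items.qty | max_rank
70 | 4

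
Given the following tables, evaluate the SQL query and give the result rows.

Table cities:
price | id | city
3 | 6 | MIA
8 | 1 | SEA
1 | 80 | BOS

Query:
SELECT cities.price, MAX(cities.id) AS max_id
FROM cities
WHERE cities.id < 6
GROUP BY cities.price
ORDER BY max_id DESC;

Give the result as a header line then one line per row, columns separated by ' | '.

== RESULT ==
cities.price | max_id
8 | 1

Derivation:
After WHERE (1 rows):
cities.price | cities.id | cities.city
8 | 1 | SEA
After GROUP BY (1 rows):
cities.price | max_id
8 | 1
After ORDER BY (1 rows):
cities.price | max_id
8 | 1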